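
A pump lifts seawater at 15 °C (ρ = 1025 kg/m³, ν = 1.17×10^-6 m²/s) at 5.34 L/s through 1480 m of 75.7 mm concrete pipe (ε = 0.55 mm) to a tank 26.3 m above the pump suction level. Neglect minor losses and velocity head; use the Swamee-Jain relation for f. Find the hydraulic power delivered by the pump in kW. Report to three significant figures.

V = 4Q/(πD²) = 1.186 m/s; Re = 7.68×10^4; ε/D = 0.00727; f = 0.03537
h_f = f(L/D)V²/2g = 49.61 m
Total head H = z + h_f = 26.3 + 49.61 = 75.91 m
P_hyd = ρgQH = 1025·9.81·0.00534·75.91 = 4.076 kW

P_hyd ≈ 4.08 kW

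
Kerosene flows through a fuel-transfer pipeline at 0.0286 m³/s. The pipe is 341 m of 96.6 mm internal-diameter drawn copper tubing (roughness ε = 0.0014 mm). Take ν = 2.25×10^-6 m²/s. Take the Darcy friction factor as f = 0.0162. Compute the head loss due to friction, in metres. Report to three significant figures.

h_f ≈ 44.4 m

V = 4Q/(πD²) = 4·0.0286/(π·0.0966²) = 3.902 m/s
h_f = f(L/D)V²/(2g) = 0.01620·(341/0.0966)·3.902²/(2·9.81) = 44.39 m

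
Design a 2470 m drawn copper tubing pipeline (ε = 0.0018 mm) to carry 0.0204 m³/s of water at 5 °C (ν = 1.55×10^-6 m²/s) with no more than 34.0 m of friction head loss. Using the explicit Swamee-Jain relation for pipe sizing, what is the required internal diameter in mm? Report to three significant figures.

D ≈ 136 mm

Swamee-Jain (Type III): D = 0.66·[ε^1.25·(LQ²/(gh_f))^4.75 + ν·Q^9.4·(L/(gh_f))^5.2]^0.04
LQ²/(gh_f) = 0.003082; L/(gh_f) = 7.405
Term 1 = ε^1.25·(…)^4.75 = 7.78×10^-20; Term 2 = ν·Q^9.4·(…)^5.2 = 6.65×10^-18
D = 0.66·(7.78×10^-20 + 6.65×10^-18)^0.04 = 0.1357 m = 136 mm
Check: V = 1.41 m/s, Re = 1.23×10^5, f = 0.01719, h_f = 31.7 m ≈ 34.0 m ✓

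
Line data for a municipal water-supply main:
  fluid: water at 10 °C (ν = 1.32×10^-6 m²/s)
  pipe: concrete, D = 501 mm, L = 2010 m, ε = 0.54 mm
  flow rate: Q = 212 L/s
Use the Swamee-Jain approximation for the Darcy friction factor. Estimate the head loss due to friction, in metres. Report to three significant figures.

h_f ≈ 4.92 m

V = 4Q/(πD²) = 4·0.212/(π·0.501²) = 1.075 m/s
Re = VD/ν = 1.075·0.501/1.32×10^-6 = 4.08×10^5 → turbulent
ε/D = 0.54/501 = 0.00108
Swamee-Jain: f = 0.02082
h_f = f(L/D)V²/(2g) = 0.02082·(2010/0.501)·1.075²/(2·9.81) = 4.923 m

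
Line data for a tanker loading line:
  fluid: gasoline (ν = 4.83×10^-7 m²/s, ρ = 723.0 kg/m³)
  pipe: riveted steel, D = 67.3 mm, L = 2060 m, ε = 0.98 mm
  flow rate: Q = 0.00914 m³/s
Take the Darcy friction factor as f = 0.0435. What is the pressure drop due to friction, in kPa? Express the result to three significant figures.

V = 4Q/(πD²) = 4·0.00914/(π·0.0673²) = 2.569 m/s
h_f = f(L/D)V²/(2g) = 0.04350·(2060/0.0673)·2.569²/(2·9.81) = 448.0 m
Δp = ρg·h_f = 723.0·9.81·448.0 = 3178 kPa

Δp ≈ 3180 kPa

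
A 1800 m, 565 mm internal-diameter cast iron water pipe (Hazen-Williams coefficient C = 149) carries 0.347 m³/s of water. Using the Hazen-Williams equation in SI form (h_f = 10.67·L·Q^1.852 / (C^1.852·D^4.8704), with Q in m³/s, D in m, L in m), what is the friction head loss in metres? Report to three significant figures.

h_f = 10.67·1800·0.347^1.852 / (149^1.852·0.565^4.8704) = 4.121 m

h_f ≈ 4.12 m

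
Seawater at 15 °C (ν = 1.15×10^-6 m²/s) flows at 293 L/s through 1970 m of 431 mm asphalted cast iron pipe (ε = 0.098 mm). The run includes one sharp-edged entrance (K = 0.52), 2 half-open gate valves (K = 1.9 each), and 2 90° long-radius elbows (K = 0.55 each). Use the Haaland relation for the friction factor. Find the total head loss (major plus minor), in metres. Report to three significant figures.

H_L ≈ 15.3 m

V = 4Q/(πD²) = 2.008 m/s; V²/2g = 0.2056 m
Re = 7.53×10^5, ε/D = 2.27×10^-4 → f = 0.01512 (Haaland)
Major: h_f = f(L/D)·V²/2g = 0.01512·4571·0.2056 = 14.20 m
Minor: ΣK = 5.42; h_m = ΣK·V²/2g = 1.114 m
Total H_L = 14.20 + 1.114 = 15.32 m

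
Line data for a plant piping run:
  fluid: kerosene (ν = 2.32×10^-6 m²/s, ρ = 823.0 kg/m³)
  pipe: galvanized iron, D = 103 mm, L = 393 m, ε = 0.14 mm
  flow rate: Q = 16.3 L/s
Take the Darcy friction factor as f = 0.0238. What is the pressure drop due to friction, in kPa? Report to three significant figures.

Δp ≈ 143 kPa

V = 4Q/(πD²) = 4·0.0163/(π·0.103²) = 1.956 m/s
h_f = f(L/D)V²/(2g) = 0.02380·(393/0.103)·1.956²/(2·9.81) = 17.71 m
Δp = ρg·h_f = 823.0·9.81·17.71 = 143.0 kPa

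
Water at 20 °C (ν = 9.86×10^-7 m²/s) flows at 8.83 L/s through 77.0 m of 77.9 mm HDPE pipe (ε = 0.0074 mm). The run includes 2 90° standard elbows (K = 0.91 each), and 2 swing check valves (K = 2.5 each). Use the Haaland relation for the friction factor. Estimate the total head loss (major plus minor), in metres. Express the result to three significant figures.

V = 4Q/(πD²) = 1.853 m/s; V²/2g = 0.1749 m
Re = 1.46×10^5, ε/D = 9.50×10^-5 → f = 0.01702 (Haaland)
Major: h_f = f(L/D)·V²/2g = 0.01702·988.4·0.1749 = 2.943 m
Minor: ΣK = 6.82; h_m = ΣK·V²/2g = 1.193 m
Total H_L = 2.943 + 1.193 = 4.136 m

H_L ≈ 4.14 m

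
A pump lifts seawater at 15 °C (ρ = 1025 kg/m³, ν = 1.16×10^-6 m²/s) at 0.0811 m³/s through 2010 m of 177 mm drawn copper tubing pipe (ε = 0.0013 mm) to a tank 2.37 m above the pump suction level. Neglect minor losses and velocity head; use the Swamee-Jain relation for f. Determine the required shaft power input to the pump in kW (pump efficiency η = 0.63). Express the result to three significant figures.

P_shaft ≈ 110 kW

V = 4Q/(πD²) = 3.296 m/s; Re = 5.03×10^5; ε/D = 7.34×10^-6; f = 0.01320
h_f = f(L/D)V²/2g = 82.97 m
Total head H = z + h_f = 2.37 + 82.97 = 85.34 m
P_hyd = ρgQH = 1025·9.81·0.0811·85.34 = 69.60 kW
P_shaft = P_hyd/η = 69.60/0.63 = 110.5 kW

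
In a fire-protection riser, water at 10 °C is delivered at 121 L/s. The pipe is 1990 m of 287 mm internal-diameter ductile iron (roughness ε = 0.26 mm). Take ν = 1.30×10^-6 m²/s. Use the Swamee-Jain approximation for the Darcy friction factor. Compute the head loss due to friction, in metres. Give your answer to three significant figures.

h_f ≈ 24.8 m

V = 4Q/(πD²) = 4·0.121/(π·0.287²) = 1.870 m/s
Re = VD/ν = 1.870·0.287/1.30×10^-6 = 4.13×10^5 → turbulent
ε/D = 0.26/287 = 9.06×10^-4
Swamee-Jain: f = 0.02007
h_f = f(L/D)V²/(2g) = 0.02007·(1990/0.287)·1.870²/(2·9.81) = 24.81 m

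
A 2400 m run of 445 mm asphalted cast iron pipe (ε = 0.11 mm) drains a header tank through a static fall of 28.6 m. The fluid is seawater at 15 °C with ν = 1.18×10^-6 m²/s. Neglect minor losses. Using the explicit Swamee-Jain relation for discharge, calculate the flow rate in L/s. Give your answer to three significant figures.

Swamee-Jain (Type II): Q = -0.965·√(gD⁵h_f/L)·ln[ε/(3.7D) + √(3.17ν²L/(gD³h_f))]
√(gD⁵h_f/L) = √(9.81·0.445⁵·28.6/2400) = 0.04517
ε/(3.7D) = 6.68×10^-5; √(3.17ν²L/(gD³h_f)) = 2.07×10^-5
Q = -0.965·0.04517·ln(8.751×10^-5) = 0.4073 m³/s
Check: V = 2.62 m/s, Re = 9.87×10^5, f = 0.01527, h_f = 28.8 m ≈ 28.6 m ✓

Q ≈ 407 L/s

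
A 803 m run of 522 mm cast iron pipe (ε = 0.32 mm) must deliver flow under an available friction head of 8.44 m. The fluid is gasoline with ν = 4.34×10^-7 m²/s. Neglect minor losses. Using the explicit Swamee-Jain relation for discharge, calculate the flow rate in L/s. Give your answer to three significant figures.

Swamee-Jain (Type II): Q = -0.965·√(gD⁵h_f/L)·ln[ε/(3.7D) + √(3.17ν²L/(gD³h_f))]
√(gD⁵h_f/L) = √(9.81·0.522⁵·8.44/803) = 0.06322
ε/(3.7D) = 1.66×10^-4; √(3.17ν²L/(gD³h_f)) = 6.38×10^-6
Q = -0.965·0.06322·ln(1.721×10^-4) = 0.5288 m³/s
Check: V = 2.47 m/s, Re = 2.97×10^6, f = 0.01769, h_f = 8.47 m ≈ 8.44 m ✓

Q ≈ 529 L/s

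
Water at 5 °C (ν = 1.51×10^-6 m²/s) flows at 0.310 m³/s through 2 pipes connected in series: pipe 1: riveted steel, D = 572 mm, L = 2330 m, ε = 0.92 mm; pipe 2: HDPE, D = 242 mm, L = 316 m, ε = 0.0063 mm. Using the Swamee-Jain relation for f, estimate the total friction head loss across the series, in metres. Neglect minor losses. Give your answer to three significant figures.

H ≈ 43.4 m

Pipe 1: V = 1.206 m/s, Re = 4.57×10^5, ε/D = 0.00161, f = 0.02271, h_1 = f(L/D)V²/2g = 6.862 m
Pipe 2: V = 6.740 m/s, Re = 1.08×10^6, ε/D = 2.60×10^-5, f = 0.01209, h_2 = f(L/D)V²/2g = 36.55 m
Series → Q common, losses add: H = Σh = 43.41 m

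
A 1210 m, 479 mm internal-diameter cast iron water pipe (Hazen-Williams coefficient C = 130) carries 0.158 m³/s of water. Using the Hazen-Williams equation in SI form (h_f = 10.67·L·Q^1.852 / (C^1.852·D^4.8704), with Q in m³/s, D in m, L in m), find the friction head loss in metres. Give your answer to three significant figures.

h_f = 10.67·1210·0.158^1.852 / (130^1.852·0.479^4.8704) = 1.857 m

h_f ≈ 1.86 m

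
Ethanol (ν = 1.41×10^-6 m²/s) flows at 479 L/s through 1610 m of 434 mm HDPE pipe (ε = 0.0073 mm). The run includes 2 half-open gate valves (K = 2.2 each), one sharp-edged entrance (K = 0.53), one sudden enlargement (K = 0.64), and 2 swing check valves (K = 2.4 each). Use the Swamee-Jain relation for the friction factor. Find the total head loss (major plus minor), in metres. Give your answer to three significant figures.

V = 4Q/(πD²) = 3.238 m/s; V²/2g = 0.5344 m
Re = 9.97×10^5, ε/D = 1.68×10^-5 → f = 0.01202 (Swamee-Jain)
Major: h_f = f(L/D)·V²/2g = 0.01202·3710·0.5344 = 23.82 m
Minor: ΣK = 10.4; h_m = ΣK·V²/2g = 5.541 m
Total H_L = 23.82 + 5.541 = 29.36 m

H_L ≈ 29.4 m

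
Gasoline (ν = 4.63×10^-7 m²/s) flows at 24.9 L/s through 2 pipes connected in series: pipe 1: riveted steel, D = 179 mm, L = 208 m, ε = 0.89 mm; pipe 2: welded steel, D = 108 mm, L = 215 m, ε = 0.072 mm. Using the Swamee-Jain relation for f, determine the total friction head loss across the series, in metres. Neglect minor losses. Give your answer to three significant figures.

Pipe 1: V = 0.9895 m/s, Re = 3.83×10^5, ε/D = 0.00497, f = 0.03068, h_1 = f(L/D)V²/2g = 1.779 m
Pipe 2: V = 2.718 m/s, Re = 6.34×10^5, ε/D = 6.67×10^-4, f = 0.01858, h_2 = f(L/D)V²/2g = 13.93 m
Series → Q common, losses add: H = Σh = 15.71 m

H ≈ 15.7 m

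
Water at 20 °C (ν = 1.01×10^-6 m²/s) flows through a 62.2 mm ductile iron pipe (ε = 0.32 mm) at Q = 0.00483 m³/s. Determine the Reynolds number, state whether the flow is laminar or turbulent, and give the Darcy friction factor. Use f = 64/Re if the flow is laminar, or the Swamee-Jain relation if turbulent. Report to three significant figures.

V = 4Q/(πD²) = 1.590 m/s
Re = VD/ν = 1.590·0.0622/1.01×10^-6 = 9.79×10^4
Re > 4000 → turbulent; ε/D = 0.00514
Swamee-Jain: f = 0.03183

Re ≈ 9.79×10^4; turbulent; f ≈ 0.0318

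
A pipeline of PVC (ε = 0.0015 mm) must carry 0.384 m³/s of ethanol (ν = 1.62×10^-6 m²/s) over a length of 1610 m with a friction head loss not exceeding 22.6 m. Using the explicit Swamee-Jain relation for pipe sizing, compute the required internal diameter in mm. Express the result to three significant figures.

Swamee-Jain (Type III): D = 0.66·[ε^1.25·(LQ²/(gh_f))^4.75 + ν·Q^9.4·(L/(gh_f))^5.2]^0.04
LQ²/(gh_f) = 1.071; L/(gh_f) = 7.262
Term 1 = ε^1.25·(…)^4.75 = 7.27×10^-8; Term 2 = ν·Q^9.4·(…)^5.2 = 6.02×10^-6
D = 0.66·(7.27×10^-8 + 6.02×10^-6)^0.04 = 0.4083 m = 408 mm
Check: V = 2.93 m/s, Re = 7.39×10^5, f = 0.01230, h_f = 21.3 m ≈ 22.6 m ✓

D ≈ 408 mm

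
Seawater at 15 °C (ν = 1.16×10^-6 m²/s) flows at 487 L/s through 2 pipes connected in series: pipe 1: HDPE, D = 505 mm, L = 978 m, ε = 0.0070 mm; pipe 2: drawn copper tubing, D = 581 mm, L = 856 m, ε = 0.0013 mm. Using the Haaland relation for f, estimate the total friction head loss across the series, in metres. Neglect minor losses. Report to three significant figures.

H ≈ 9.84 m

Pipe 1: V = 2.431 m/s, Re = 1.06×10^6, ε/D = 1.39×10^-5, f = 0.01174, h_1 = f(L/D)V²/2g = 6.852 m
Pipe 2: V = 1.837 m/s, Re = 9.20×10^5, ε/D = 2.24×10^-6, f = 0.01178, h_2 = f(L/D)V²/2g = 2.986 m
Series → Q common, losses add: H = Σh = 9.838 m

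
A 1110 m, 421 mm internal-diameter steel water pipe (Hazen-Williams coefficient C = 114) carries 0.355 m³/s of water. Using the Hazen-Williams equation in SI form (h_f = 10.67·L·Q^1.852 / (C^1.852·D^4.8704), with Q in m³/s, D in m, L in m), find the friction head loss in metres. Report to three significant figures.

h_f ≈ 18.2 m

h_f = 10.67·1110·0.355^1.852 / (114^1.852·0.421^4.8704) = 18.24 m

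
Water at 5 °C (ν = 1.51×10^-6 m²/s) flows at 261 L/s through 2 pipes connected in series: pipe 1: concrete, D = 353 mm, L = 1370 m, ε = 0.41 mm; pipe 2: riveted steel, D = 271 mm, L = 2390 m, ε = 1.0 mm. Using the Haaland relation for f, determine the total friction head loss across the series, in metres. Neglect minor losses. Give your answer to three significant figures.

Pipe 1: V = 2.667 m/s, Re = 6.23×10^5, ε/D = 0.00116, f = 0.02079, h_1 = f(L/D)V²/2g = 29.25 m
Pipe 2: V = 4.525 m/s, Re = 8.12×10^5, ε/D = 0.00369, f = 0.02794, h_2 = f(L/D)V²/2g = 257.2 m
Series → Q common, losses add: H = Σh = 286.4 m

H ≈ 286 m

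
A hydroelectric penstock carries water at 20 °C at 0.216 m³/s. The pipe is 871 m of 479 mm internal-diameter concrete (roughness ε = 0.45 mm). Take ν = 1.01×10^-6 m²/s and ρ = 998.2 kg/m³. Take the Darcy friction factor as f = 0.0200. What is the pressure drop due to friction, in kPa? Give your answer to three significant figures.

Δp ≈ 26.1 kPa

V = 4Q/(πD²) = 4·0.216/(π·0.479²) = 1.199 m/s
h_f = f(L/D)V²/(2g) = 0.02000·(871/0.479)·1.199²/(2·9.81) = 2.663 m
Δp = ρg·h_f = 998.2·9.81·2.663 = 26.08 kPa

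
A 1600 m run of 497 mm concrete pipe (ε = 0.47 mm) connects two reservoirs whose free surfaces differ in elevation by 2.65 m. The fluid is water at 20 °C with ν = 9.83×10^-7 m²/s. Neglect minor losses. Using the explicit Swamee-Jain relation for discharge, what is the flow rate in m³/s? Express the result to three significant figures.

Q ≈ 0.174 m³/s

Swamee-Jain (Type II): Q = -0.965·√(gD⁵h_f/L)·ln[ε/(3.7D) + √(3.17ν²L/(gD³h_f))]
√(gD⁵h_f/L) = √(9.81·0.497⁵·2.65/1600) = 0.02220
ε/(3.7D) = 2.56×10^-4; √(3.17ν²L/(gD³h_f)) = 3.92×10^-5
Q = -0.965·0.02220·ln(2.948×10^-4) = 0.1741 m³/s
Check: V = 0.898 m/s, Re = 4.54×10^5, f = 0.02018, h_f = 2.67 m ≈ 2.65 m ✓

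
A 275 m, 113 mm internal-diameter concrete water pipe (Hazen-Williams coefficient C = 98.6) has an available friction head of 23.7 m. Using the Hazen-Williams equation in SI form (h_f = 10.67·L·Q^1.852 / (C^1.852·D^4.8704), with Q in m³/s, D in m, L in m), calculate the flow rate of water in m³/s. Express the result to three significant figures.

Rearranging: Q = [h_f·C^1.852·D^4.8704 / (10.67·L)]^(1/1.852)
Q = [23.7·98.6^1.852·0.113^4.8704 / (10.67·275)]^0.540 = 0.02364 m³/s

Q ≈ 0.0236 m³/s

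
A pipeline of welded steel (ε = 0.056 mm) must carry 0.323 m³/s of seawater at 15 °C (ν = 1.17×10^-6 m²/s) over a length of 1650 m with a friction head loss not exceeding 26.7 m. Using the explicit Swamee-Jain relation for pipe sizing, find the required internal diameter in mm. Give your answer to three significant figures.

Swamee-Jain (Type III): D = 0.66·[ε^1.25·(LQ²/(gh_f))^4.75 + ν·Q^9.4·(L/(gh_f))^5.2]^0.04
LQ²/(gh_f) = 0.6572; L/(gh_f) = 6.299
Term 1 = ε^1.25·(…)^4.75 = 6.60×10^-7; Term 2 = ν·Q^9.4·(…)^5.2 = 4.08×10^-7
D = 0.66·(6.60×10^-7 + 4.08×10^-7)^0.04 = 0.3808 m = 381 mm
Check: V = 2.84 m/s, Re = 9.23×10^5, f = 0.01423, h_f = 25.3 m ≈ 26.7 m ✓

D ≈ 381 mm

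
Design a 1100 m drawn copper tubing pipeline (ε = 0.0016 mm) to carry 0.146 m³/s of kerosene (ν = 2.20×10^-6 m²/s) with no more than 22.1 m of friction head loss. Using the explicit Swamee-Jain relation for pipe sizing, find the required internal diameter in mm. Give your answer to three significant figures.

Swamee-Jain (Type III): D = 0.66·[ε^1.25·(LQ²/(gh_f))^4.75 + ν·Q^9.4·(L/(gh_f))^5.2]^0.04
LQ²/(gh_f) = 0.1082; L/(gh_f) = 5.074
Term 1 = ε^1.25·(…)^4.75 = 1.47×10^-12; Term 2 = ν·Q^9.4·(…)^5.2 = 1.43×10^-10
D = 0.66·(1.47×10^-12 + 1.43×10^-10)^0.04 = 0.2666 m = 267 mm
Check: V = 2.61 m/s, Re = 3.17×10^5, f = 0.01430, h_f = 20.6 m ≈ 22.1 m ✓

D ≈ 267 mm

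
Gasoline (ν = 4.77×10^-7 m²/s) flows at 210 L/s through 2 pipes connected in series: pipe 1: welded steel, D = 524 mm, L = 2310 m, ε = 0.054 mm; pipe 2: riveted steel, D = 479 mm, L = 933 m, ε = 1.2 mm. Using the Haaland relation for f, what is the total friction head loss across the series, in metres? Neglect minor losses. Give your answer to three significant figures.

H ≈ 6.21 m

Pipe 1: V = 0.9738 m/s, Re = 1.07×10^6, ε/D = 1.03×10^-4, f = 0.01330, h_1 = f(L/D)V²/2g = 2.834 m
Pipe 2: V = 1.165 m/s, Re = 1.17×10^6, ε/D = 0.00251, f = 0.02506, h_2 = f(L/D)V²/2g = 3.378 m
Series → Q common, losses add: H = Σh = 6.212 m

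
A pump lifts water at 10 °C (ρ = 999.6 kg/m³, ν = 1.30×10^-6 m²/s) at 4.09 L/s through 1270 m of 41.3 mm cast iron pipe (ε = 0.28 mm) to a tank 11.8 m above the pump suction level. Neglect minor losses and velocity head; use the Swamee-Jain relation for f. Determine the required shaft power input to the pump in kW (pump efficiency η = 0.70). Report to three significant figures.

V = 4Q/(πD²) = 3.053 m/s; Re = 9.70×10^4; ε/D = 0.00678; f = 0.03442
h_f = f(L/D)V²/2g = 502.9 m
Total head H = z + h_f = 11.8 + 502.9 = 514.7 m
P_hyd = ρgQH = 999.6·9.81·0.00409·514.7 = 20.64 kW
P_shaft = P_hyd/η = 20.64/0.70 = 29.49 kW

P_shaft ≈ 29.5 kW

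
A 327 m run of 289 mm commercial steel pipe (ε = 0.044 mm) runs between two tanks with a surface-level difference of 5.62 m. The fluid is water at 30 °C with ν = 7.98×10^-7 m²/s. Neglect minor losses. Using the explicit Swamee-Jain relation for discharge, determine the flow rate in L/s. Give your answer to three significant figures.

Q ≈ 172 L/s

Swamee-Jain (Type II): Q = -0.965·√(gD⁵h_f/L)·ln[ε/(3.7D) + √(3.17ν²L/(gD³h_f))]
√(gD⁵h_f/L) = √(9.81·0.289⁵·5.62/327) = 0.01844
ε/(3.7D) = 4.11×10^-5; √(3.17ν²L/(gD³h_f)) = 2.23×10^-5
Q = -0.965·0.01844·ln(6.342×10^-5) = 0.1720 m³/s
Check: V = 2.62 m/s, Re = 9.49×10^5, f = 0.01426, h_f = 5.65 m ≈ 5.62 m ✓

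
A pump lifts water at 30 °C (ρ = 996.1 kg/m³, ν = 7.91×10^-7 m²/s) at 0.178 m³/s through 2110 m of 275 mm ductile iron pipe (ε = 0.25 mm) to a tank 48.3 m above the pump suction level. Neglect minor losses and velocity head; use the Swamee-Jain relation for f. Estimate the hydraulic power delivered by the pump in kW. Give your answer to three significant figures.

P_hyd ≈ 204 kW

V = 4Q/(πD²) = 2.997 m/s; Re = 1.04×10^6; ε/D = 9.09×10^-4; f = 0.01959
h_f = f(L/D)V²/2g = 68.81 m
Total head H = z + h_f = 48.3 + 68.81 = 117.1 m
P_hyd = ρgQH = 996.1·9.81·0.178·117.1 = 203.7 kW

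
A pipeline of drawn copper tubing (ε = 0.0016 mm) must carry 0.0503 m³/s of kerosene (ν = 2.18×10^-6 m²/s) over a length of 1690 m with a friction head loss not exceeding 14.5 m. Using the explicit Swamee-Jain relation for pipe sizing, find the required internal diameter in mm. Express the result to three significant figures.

D ≈ 213 mm

Swamee-Jain (Type III): D = 0.66·[ε^1.25·(LQ²/(gh_f))^4.75 + ν·Q^9.4·(L/(gh_f))^5.2]^0.04
LQ²/(gh_f) = 0.03006; L/(gh_f) = 11.88
Term 1 = ε^1.25·(…)^4.75 = 3.35×10^-15; Term 2 = ν·Q^9.4·(…)^5.2 = 5.28×10^-13
D = 0.66·(3.35×10^-15 + 5.28×10^-13)^0.04 = 0.2131 m = 213 mm
Check: V = 1.41 m/s, Re = 1.38×10^5, f = 0.01678, h_f = 13.5 m ≈ 14.5 m ✓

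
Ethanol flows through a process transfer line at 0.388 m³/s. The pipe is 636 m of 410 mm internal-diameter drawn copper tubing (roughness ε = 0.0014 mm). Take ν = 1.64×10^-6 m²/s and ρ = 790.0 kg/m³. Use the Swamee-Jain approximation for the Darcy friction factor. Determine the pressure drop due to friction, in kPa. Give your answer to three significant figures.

V = 4Q/(πD²) = 4·0.388/(π·0.410²) = 2.939 m/s
Re = VD/ν = 2.939·0.410/1.64×10^-6 = 7.35×10^5 → turbulent
ε/D = 0.0014/410 = 3.41×10^-6
Swamee-Jain: f = 0.01230
h_f = f(L/D)V²/(2g) = 0.01230·(636/0.410)·2.939²/(2·9.81) = 8.402 m
Δp = ρg·h_f = 790.0·9.81·8.402 = 65.12 kPa

Δp ≈ 65.1 kPa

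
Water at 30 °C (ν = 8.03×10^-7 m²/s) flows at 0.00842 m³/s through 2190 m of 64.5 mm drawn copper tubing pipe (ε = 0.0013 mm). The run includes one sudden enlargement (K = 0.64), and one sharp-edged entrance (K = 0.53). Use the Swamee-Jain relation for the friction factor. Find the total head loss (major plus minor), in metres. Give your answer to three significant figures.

H_L ≈ 180 m

V = 4Q/(πD²) = 2.577 m/s; V²/2g = 0.3385 m
Re = 2.07×10^5, ε/D = 2.02×10^-5 → f = 0.01562 (Swamee-Jain)
Major: h_f = f(L/D)·V²/2g = 0.01562·33953·0.3385 = 179.5 m
Minor: ΣK = 1.17; h_m = ΣK·V²/2g = 0.3960 m
Total H_L = 179.5 + 0.3960 = 179.9 m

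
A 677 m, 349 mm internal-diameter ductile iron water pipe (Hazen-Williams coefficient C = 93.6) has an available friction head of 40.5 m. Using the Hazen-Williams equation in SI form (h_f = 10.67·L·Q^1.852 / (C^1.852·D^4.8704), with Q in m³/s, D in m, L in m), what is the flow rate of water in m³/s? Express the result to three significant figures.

Q ≈ 0.358 m³/s

Rearranging: Q = [h_f·C^1.852·D^4.8704 / (10.67·L)]^(1/1.852)
Q = [40.5·93.6^1.852·0.349^4.8704 / (10.67·677)]^0.540 = 0.3576 m³/s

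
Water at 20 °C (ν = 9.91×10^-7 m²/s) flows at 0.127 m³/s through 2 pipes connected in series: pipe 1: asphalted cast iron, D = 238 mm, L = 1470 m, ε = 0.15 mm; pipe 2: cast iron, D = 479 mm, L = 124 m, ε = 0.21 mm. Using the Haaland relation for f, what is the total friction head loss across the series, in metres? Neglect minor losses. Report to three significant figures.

H ≈ 46.7 m

Pipe 1: V = 2.855 m/s, Re = 6.86×10^5, ε/D = 6.30×10^-4, f = 0.01817, h_1 = f(L/D)V²/2g = 46.62 m
Pipe 2: V = 0.7048 m/s, Re = 3.41×10^5, ε/D = 4.38×10^-4, f = 0.01755, h_2 = f(L/D)V²/2g = 0.1150 m
Series → Q common, losses add: H = Σh = 46.73 m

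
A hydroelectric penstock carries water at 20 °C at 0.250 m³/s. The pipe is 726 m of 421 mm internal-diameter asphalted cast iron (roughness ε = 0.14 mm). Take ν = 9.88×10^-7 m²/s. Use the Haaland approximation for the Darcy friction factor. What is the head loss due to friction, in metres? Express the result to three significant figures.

h_f ≈ 4.55 m

V = 4Q/(πD²) = 4·0.250/(π·0.421²) = 1.796 m/s
Re = VD/ν = 1.796·0.421/9.88×10^-7 = 7.65×10^5 → turbulent
ε/D = 0.14/421 = 3.33×10^-4
Haaland: f = 0.01606
h_f = f(L/D)V²/(2g) = 0.01606·(726/0.421)·1.796²/(2·9.81) = 4.552 m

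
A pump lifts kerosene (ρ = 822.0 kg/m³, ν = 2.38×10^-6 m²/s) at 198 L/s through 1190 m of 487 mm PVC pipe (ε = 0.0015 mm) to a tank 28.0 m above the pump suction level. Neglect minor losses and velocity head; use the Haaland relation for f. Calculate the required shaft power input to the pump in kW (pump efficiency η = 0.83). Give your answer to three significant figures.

V = 4Q/(πD²) = 1.063 m/s; Re = 2.18×10^5; ε/D = 3.08×10^-6; f = 0.01527
h_f = f(L/D)V²/2g = 2.148 m
Total head H = z + h_f = 28.0 + 2.148 = 30.15 m
P_hyd = ρgQH = 822.0·9.81·0.198·30.15 = 48.14 kW
P_shaft = P_hyd/η = 48.14/0.83 = 58.00 kW

P_shaft ≈ 58.0 kW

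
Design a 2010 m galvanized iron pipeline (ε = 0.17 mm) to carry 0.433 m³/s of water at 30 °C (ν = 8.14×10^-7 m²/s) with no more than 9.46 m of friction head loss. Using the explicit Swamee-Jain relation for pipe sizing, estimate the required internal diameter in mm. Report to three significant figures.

D ≈ 562 mm

Swamee-Jain (Type III): D = 0.66·[ε^1.25·(LQ²/(gh_f))^4.75 + ν·Q^9.4·(L/(gh_f))^5.2]^0.04
LQ²/(gh_f) = 4.061; L/(gh_f) = 21.66
Term 1 = ε^1.25·(…)^4.75 = 0.0151; Term 2 = ν·Q^9.4·(…)^5.2 = 0.00275
D = 0.66·(0.0151 + 0.00275)^0.04 = 0.5618 m = 562 mm
Check: V = 1.75 m/s, Re = 1.21×10^6, f = 0.01566, h_f = 8.71 m ≈ 9.46 m ✓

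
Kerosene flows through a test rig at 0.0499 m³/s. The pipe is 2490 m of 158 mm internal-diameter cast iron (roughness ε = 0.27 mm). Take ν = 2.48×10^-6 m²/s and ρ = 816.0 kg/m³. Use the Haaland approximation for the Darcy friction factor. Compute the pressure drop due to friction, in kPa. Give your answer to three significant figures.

Δp ≈ 982 kPa

V = 4Q/(πD²) = 4·0.0499/(π·0.158²) = 2.545 m/s
Re = VD/ν = 2.545·0.158/2.48×10^-6 = 1.62×10^5 → turbulent
ε/D = 0.27/158 = 0.00171
Haaland: f = 0.02358
h_f = f(L/D)V²/(2g) = 0.02358·(2490/0.158)·2.545²/(2·9.81) = 122.7 m
Δp = ρg·h_f = 816.0·9.81·122.7 = 982.0 kPa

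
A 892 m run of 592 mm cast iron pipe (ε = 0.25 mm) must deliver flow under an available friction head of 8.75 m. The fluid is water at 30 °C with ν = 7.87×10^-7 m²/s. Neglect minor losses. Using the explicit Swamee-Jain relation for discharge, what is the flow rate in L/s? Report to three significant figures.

Q ≈ 726 L/s

Swamee-Jain (Type II): Q = -0.965·√(gD⁵h_f/L)·ln[ε/(3.7D) + √(3.17ν²L/(gD³h_f))]
√(gD⁵h_f/L) = √(9.81·0.592⁵·8.75/892) = 0.08365
ε/(3.7D) = 1.14×10^-4; √(3.17ν²L/(gD³h_f)) = 9.92×10^-6
Q = -0.965·0.08365·ln(1.241×10^-4) = 0.7261 m³/s
Check: V = 2.64 m/s, Re = 1.98×10^6, f = 0.01645, h_f = 8.79 m ≈ 8.75 m ✓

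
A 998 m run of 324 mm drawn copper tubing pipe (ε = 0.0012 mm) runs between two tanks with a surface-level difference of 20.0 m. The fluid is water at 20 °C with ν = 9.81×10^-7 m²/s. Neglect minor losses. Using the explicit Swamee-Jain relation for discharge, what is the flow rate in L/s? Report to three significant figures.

Q ≈ 274 L/s

Swamee-Jain (Type II): Q = -0.965·√(gD⁵h_f/L)·ln[ε/(3.7D) + √(3.17ν²L/(gD³h_f))]
√(gD⁵h_f/L) = √(9.81·0.324⁵·20.0/998) = 0.02649
ε/(3.7D) = 1.00×10^-6; √(3.17ν²L/(gD³h_f)) = 2.14×10^-5
Q = -0.965·0.02649·ln(2.236×10^-5) = 0.2738 m³/s
Check: V = 3.32 m/s, Re = 1.10×10^6, f = 0.01153, h_f = 20.0 m ≈ 20.0 m ✓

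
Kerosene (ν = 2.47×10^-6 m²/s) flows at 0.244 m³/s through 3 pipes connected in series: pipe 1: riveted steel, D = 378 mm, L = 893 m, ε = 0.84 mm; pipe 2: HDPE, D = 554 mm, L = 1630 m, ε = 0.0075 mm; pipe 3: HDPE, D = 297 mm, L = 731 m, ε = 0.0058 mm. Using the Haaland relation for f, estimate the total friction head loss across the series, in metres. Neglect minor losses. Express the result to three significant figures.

H ≈ 37.6 m

Pipe 1: V = 2.174 m/s, Re = 3.33×10^5, ε/D = 0.00222, f = 0.02459, h_1 = f(L/D)V²/2g = 14.00 m
Pipe 2: V = 1.012 m/s, Re = 2.27×10^5, ε/D = 1.35×10^-5, f = 0.01521, h_2 = f(L/D)V²/2g = 2.337 m
Pipe 3: V = 3.522 m/s, Re = 4.23×10^5, ε/D = 1.95×10^-5, f = 0.01366, h_3 = f(L/D)V²/2g = 21.26 m
Series → Q common, losses add: H = Σh = 37.60 m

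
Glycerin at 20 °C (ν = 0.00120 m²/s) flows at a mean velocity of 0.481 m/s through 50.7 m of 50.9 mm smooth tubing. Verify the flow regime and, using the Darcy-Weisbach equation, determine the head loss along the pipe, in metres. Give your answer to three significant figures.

Re = VD/ν = 0.481·0.05090/0.00120 = 20.4 → laminar (Re < 2300)
f = 64/Re = 3.137
h_f = f(L/D)V²/(2g) = 3.137·(50.7/0.05090)·0.481²/(2·9.81) = 36.85 m

h_f ≈ 36.8 m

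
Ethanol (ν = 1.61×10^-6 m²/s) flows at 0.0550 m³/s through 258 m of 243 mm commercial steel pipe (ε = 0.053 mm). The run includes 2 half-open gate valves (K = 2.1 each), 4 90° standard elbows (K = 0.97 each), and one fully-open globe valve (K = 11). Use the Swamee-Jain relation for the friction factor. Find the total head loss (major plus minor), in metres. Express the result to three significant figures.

H_L ≈ 2.70 m

V = 4Q/(πD²) = 1.186 m/s; V²/2g = 0.07168 m
Re = 1.79×10^5, ε/D = 2.18×10^-4 → f = 0.01751 (Swamee-Jain)
Major: h_f = f(L/D)·V²/2g = 0.01751·1062·0.07168 = 1.333 m
Minor: ΣK = 19.1; h_m = ΣK·V²/2g = 1.368 m
Total H_L = 1.333 + 1.368 = 2.700 m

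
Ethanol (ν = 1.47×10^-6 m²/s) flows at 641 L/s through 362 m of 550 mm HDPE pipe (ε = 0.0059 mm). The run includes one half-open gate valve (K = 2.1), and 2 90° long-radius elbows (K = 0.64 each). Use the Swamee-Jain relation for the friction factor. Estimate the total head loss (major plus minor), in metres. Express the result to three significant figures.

V = 4Q/(πD²) = 2.698 m/s; V²/2g = 0.3710 m
Re = 1.01×10^6, ε/D = 1.07×10^-5 → f = 0.01185 (Swamee-Jain)
Major: h_f = f(L/D)·V²/2g = 0.01185·658.2·0.3710 = 2.895 m
Minor: ΣK = 3.38; h_m = ΣK·V²/2g = 1.254 m
Total H_L = 2.895 + 1.254 = 4.149 m

H_L ≈ 4.15 m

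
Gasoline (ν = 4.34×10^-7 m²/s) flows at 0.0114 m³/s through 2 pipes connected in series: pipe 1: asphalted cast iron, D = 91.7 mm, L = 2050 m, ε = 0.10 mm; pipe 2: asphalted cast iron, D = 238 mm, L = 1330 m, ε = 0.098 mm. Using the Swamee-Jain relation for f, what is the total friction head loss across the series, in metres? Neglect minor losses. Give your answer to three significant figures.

H ≈ 71.5 m

Pipe 1: V = 1.726 m/s, Re = 3.65×10^5, ε/D = 0.00109, f = 0.02095, h_1 = f(L/D)V²/2g = 71.13 m
Pipe 2: V = 0.2562 m/s, Re = 1.41×10^5, ε/D = 4.12×10^-4, f = 0.01917, h_2 = f(L/D)V²/2g = 0.3586 m
Series → Q common, losses add: H = Σh = 71.49 m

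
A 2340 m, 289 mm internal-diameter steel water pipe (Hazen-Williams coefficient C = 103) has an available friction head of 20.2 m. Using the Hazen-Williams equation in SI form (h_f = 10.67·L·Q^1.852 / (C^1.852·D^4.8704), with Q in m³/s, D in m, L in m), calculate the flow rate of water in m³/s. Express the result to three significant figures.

Q ≈ 0.0842 m³/s

Rearranging: Q = [h_f·C^1.852·D^4.8704 / (10.67·L)]^(1/1.852)
Q = [20.2·103^1.852·0.289^4.8704 / (10.67·2340)]^0.540 = 0.08424 m³/s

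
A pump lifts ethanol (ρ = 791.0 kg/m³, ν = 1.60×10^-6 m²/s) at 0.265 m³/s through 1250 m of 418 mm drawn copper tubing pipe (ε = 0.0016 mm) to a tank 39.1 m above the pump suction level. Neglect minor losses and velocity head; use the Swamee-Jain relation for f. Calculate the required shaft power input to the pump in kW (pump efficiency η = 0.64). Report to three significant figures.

P_shaft ≈ 150 kW

V = 4Q/(πD²) = 1.931 m/s; Re = 5.04×10^5; ε/D = 3.83×10^-6; f = 0.01313
h_f = f(L/D)V²/2g = 7.464 m
Total head H = z + h_f = 39.1 + 7.464 = 46.56 m
P_hyd = ρgQH = 791.0·9.81·0.265·46.56 = 95.75 kW
P_shaft = P_hyd/η = 95.75/0.64 = 149.6 kW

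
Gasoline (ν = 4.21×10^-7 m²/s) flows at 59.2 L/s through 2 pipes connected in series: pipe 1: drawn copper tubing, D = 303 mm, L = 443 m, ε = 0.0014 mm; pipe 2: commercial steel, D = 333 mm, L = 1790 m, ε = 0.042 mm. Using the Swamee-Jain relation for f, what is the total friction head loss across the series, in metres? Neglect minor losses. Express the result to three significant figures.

H ≈ 2.50 m

Pipe 1: V = 0.8210 m/s, Re = 5.91×10^5, ε/D = 4.62×10^-6, f = 0.01279, h_1 = f(L/D)V²/2g = 0.6425 m
Pipe 2: V = 0.6797 m/s, Re = 5.38×10^5, ε/D = 1.26×10^-4, f = 0.01465, h_2 = f(L/D)V²/2g = 1.855 m
Series → Q common, losses add: H = Σh = 2.497 m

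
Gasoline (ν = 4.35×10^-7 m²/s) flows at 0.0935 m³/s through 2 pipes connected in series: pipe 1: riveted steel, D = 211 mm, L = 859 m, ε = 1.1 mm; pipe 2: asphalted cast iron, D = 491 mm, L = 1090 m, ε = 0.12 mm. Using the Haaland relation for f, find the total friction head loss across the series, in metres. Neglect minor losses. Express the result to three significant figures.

H ≈ 46.2 m

Pipe 1: V = 2.674 m/s, Re = 1.30×10^6, ε/D = 0.00521, f = 0.03088, h_1 = f(L/D)V²/2g = 45.82 m
Pipe 2: V = 0.4938 m/s, Re = 5.57×10^5, ε/D = 2.44×10^-4, f = 0.01557, h_2 = f(L/D)V²/2g = 0.4296 m
Series → Q common, losses add: H = Σh = 46.25 m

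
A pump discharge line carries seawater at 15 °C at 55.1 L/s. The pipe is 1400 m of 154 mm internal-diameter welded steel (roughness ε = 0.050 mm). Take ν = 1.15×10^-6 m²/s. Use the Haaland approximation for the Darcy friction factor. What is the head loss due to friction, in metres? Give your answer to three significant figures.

h_f ≈ 67.3 m

V = 4Q/(πD²) = 4·0.0551/(π·0.154²) = 2.958 m/s
Re = VD/ν = 2.958·0.154/1.15×10^-6 = 3.96×10^5 → turbulent
ε/D = 0.050/154 = 3.25×10^-4
Haaland: f = 0.01660
h_f = f(L/D)V²/(2g) = 0.01660·(1400/0.154)·2.958²/(2·9.81) = 67.32 m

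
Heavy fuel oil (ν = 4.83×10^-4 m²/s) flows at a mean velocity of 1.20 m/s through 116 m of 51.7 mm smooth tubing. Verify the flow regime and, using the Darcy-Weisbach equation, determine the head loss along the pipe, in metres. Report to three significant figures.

h_f ≈ 82.1 m

Re = VD/ν = 1.20·0.05170/4.83×10^-4 = 128 → laminar (Re < 2300)
f = 64/Re = 0.4983
h_f = f(L/D)V²/(2g) = 0.4983·(116/0.05170)·1.20²/(2·9.81) = 82.05 m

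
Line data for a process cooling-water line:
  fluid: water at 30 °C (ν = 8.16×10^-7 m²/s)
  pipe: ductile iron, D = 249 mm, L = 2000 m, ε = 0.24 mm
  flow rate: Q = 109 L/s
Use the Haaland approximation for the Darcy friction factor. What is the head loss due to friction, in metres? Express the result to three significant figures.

h_f ≈ 40.8 m

V = 4Q/(πD²) = 4·0.109/(π·0.249²) = 2.238 m/s
Re = VD/ν = 2.238·0.249/8.16×10^-7 = 6.83×10^5 → turbulent
ε/D = 0.24/249 = 9.64×10^-4
Haaland: f = 0.01990
h_f = f(L/D)V²/(2g) = 0.01990·(2000/0.249)·2.238²/(2·9.81) = 40.81 m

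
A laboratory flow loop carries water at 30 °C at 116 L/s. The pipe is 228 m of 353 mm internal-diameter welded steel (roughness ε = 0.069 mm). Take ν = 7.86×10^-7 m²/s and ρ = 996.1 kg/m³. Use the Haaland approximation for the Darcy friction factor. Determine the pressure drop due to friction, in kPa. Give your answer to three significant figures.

V = 4Q/(πD²) = 4·0.116/(π·0.353²) = 1.185 m/s
Re = VD/ν = 1.185·0.353/7.86×10^-7 = 5.32×10^5 → turbulent
ε/D = 0.069/353 = 1.95×10^-4
Haaland: f = 0.01517
h_f = f(L/D)V²/(2g) = 0.01517·(228/0.353)·1.185²/(2·9.81) = 0.7015 m
Δp = ρg·h_f = 996.1·9.81·0.7015 = 6.855 kPa

Δp ≈ 6.86 kPa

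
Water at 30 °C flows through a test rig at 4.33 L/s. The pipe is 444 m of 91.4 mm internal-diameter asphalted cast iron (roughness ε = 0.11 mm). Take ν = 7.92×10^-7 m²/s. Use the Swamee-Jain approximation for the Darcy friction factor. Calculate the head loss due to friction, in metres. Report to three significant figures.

h_f ≈ 2.55 m

V = 4Q/(πD²) = 4·0.00433/(π·0.0914²) = 0.6599 m/s
Re = VD/ν = 0.6599·0.0914/7.92×10^-7 = 7.62×10^4 → turbulent
ε/D = 0.11/91.4 = 0.00120
Swamee-Jain: f = 0.02361
h_f = f(L/D)V²/(2g) = 0.02361·(444/0.0914)·0.6599²/(2·9.81) = 2.546 m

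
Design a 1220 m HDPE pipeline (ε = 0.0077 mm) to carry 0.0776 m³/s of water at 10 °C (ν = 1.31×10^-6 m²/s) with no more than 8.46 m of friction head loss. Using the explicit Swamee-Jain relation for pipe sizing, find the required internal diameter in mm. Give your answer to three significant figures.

Swamee-Jain (Type III): D = 0.66·[ε^1.25·(LQ²/(gh_f))^4.75 + ν·Q^9.4·(L/(gh_f))^5.2]^0.04
LQ²/(gh_f) = 0.08852; L/(gh_f) = 14.70
Term 1 = ε^1.25·(…)^4.75 = 4.04×10^-12; Term 2 = ν·Q^9.4·(…)^5.2 = 5.65×10^-11
D = 0.66·(4.04×10^-12 + 5.65×10^-11)^0.04 = 0.2575 m = 258 mm
Check: V = 1.49 m/s, Re = 2.93×10^5, f = 0.01478, h_f = 7.92 m ≈ 8.46 m ✓

D ≈ 258 mm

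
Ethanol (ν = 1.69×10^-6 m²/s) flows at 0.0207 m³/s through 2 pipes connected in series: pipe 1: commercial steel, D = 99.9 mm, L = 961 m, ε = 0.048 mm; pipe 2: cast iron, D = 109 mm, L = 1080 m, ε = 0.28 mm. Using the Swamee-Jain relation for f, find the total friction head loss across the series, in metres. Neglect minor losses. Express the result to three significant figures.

Pipe 1: V = 2.641 m/s, Re = 1.56×10^5, ε/D = 4.80×10^-4, f = 0.01929, h_1 = f(L/D)V²/2g = 65.98 m
Pipe 2: V = 2.218 m/s, Re = 1.43×10^5, ε/D = 0.00257, f = 0.02630, h_2 = f(L/D)V²/2g = 65.36 m
Series → Q common, losses add: H = Σh = 131.3 m

H ≈ 131 m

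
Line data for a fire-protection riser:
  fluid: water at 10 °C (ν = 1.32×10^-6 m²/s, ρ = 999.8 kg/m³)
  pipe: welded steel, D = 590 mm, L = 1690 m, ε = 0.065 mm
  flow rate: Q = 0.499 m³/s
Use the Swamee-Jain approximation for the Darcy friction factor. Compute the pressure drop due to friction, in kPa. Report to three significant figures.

V = 4Q/(πD²) = 4·0.499/(π·0.590²) = 1.825 m/s
Re = VD/ν = 1.825·0.590/1.32×10^-6 = 8.16×10^5 → turbulent
ε/D = 0.065/590 = 1.10×10^-4
Swamee-Jain: f = 0.01389
h_f = f(L/D)V²/(2g) = 0.01389·(1690/0.590)·1.825²/(2·9.81) = 6.756 m
Δp = ρg·h_f = 999.8·9.81·6.756 = 66.26 kPa

Δp ≈ 66.3 kPa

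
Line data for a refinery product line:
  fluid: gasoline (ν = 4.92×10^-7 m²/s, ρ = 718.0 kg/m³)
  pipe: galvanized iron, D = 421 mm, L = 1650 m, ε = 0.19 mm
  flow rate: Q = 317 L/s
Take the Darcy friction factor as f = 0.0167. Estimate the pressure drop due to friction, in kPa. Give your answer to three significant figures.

V = 4Q/(πD²) = 4·0.317/(π·0.421²) = 2.277 m/s
h_f = f(L/D)V²/(2g) = 0.01670·(1650/0.421)·2.277²/(2·9.81) = 17.30 m
Δp = ρg·h_f = 718.0·9.81·17.30 = 121.8 kPa

Δp ≈ 122 kPa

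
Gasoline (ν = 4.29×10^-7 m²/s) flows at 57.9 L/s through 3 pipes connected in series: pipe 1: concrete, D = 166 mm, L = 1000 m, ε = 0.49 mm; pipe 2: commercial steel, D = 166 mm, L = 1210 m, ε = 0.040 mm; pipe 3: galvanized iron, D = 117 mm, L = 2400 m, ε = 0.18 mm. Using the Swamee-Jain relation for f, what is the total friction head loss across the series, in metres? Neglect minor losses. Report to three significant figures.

H ≈ 768 m

Pipe 1: V = 2.675 m/s, Re = 1.04×10^6, ε/D = 0.00295, f = 0.02625, h_1 = f(L/D)V²/2g = 57.68 m
Pipe 2: V = 2.675 m/s, Re = 1.04×10^6, ε/D = 2.41×10^-4, f = 0.01517, h_2 = f(L/D)V²/2g = 40.35 m
Pipe 3: V = 5.385 m/s, Re = 1.47×10^6, ε/D = 0.00154, f = 0.02208, h_3 = f(L/D)V²/2g = 669.6 m
Series → Q common, losses add: H = Σh = 767.7 m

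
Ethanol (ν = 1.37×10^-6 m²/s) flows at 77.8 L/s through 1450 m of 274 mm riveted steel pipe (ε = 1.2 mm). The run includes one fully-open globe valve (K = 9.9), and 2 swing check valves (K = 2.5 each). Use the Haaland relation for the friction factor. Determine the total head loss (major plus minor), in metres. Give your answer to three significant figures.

H_L ≈ 15.2 m

V = 4Q/(πD²) = 1.319 m/s; V²/2g = 0.08873 m
Re = 2.64×10^5, ε/D = 0.00438 → f = 0.02960 (Haaland)
Major: h_f = f(L/D)·V²/2g = 0.02960·5292·0.08873 = 13.90 m
Minor: ΣK = 14.9; h_m = ΣK·V²/2g = 1.322 m
Total H_L = 13.90 + 1.322 = 15.22 m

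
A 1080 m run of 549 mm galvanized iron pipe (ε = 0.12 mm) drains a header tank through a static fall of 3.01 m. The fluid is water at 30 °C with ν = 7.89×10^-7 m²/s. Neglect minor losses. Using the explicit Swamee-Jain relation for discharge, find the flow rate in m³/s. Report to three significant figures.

Q ≈ 0.336 m³/s

Swamee-Jain (Type II): Q = -0.965·√(gD⁵h_f/L)·ln[ε/(3.7D) + √(3.17ν²L/(gD³h_f))]
√(gD⁵h_f/L) = √(9.81·0.549⁵·3.01/1080) = 0.03693
ε/(3.7D) = 5.91×10^-5; √(3.17ν²L/(gD³h_f)) = 2.09×10^-5
Q = -0.965·0.03693·ln(7.996×10^-5) = 0.3362 m³/s
Check: V = 1.42 m/s, Re = 9.88×10^5, f = 0.01498, h_f = 3.03 m ≈ 3.01 m ✓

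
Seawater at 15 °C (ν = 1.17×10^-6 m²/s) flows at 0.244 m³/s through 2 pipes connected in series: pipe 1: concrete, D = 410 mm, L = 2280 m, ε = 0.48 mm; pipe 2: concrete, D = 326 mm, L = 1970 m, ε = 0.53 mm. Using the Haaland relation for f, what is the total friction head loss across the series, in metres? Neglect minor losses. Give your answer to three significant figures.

Pipe 1: V = 1.848 m/s, Re = 6.48×10^5, ε/D = 0.00117, f = 0.02082, h_1 = f(L/D)V²/2g = 20.15 m
Pipe 2: V = 2.923 m/s, Re = 8.15×10^5, ε/D = 0.00163, f = 0.02246, h_2 = f(L/D)V²/2g = 59.11 m
Series → Q common, losses add: H = Σh = 79.26 m

H ≈ 79.3 m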